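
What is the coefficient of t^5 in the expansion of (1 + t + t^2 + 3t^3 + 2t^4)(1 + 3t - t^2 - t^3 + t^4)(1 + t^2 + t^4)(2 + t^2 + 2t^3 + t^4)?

(1 + t + t^2 + 3t^3 + 2t^4) has coefficients 1,1,1,3,2 for degrees 0…4.
(1 + 3t - t^2 - t^3 + t^4) has coefficients 1,3,-1,-1,1,0 for degrees 0…5.
Multiplying by (1 + t^2 + t^4) gives running coefficients 1,3,0,2,1,2 for degrees 0…5.
Finally multiplying by (2 + t^2 + 2t^3 + t^4), the product of all factors after the first has coefficients 2,6,1,9,9,9 for degrees 0…5.
[t^5] = 1·9 + 1·9 + 1·9 + 3·1 + 2·6 = 42.

42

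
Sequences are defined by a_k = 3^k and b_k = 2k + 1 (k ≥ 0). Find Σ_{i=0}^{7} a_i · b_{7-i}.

6552

This is [x^7] in the product of the two ordinary generating functions.
Σ = 1·15 + 3·13 + 9·11 + 27·9 + 81·7 + 243·5 + 729·3 + 2187·1 = 6552.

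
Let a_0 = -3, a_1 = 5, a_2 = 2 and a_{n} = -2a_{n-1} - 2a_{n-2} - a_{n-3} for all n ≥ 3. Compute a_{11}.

The ordinary generating function has denominator 1 + 2y + 2y^2 + y^3.
Iterating the recurrence: a_0,…,a_{11} = -3, 5, 2, -11, 13, -6, -3, 5, 2, -11, 13, -6.

-6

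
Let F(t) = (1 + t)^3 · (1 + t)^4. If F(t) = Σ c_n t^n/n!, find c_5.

2520

The EGF product rule gives c_5 = Σ_{k_1+k_2=5} C(5; k_1,k_2) · ∏ g_i(k_i), where (1+t)^3 gives the falling factorial (3)_k; (1+t)^4 gives the falling factorial (4)_k.
g_1(k) for k = 0…5: 1, 3, 6, 6, 0, 0.
g_2(k) for k = 0…5: 1, 4, 12, 24, 24, 0.
c_5 = Σ_k C(5,k)·g_1(k)·g_2(5−k) = 5·3·24 + 10·6·24 + 10·6·12 = 360 + 1440 + 720 = 2520.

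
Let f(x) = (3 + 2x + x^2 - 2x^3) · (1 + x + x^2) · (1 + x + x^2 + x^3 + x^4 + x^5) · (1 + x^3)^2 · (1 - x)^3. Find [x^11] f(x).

(3 + 2x + x^2 - 2x^3) has coefficients 3,2,1,-2 for degrees 0…3.
(1 + x + x^2) has coefficients 1,1,1,0,0,0,0,0,0,0,0,0 for degrees 0…11.
Multiplying by (1 + x + x^2 + x^3 + x^4 + x^5) gives running coefficients 1,2,3,3,3,3,2,1,0,0,0,0 for degrees 0…11.
Multiplying by (1 + x^3)^2 gives running coefficients 1,2,3,5,7,9,9,9,9,7,5,3 for degrees 0…11.
Finally multiplying by (1 - x)^3, the product of all factors after the first has coefficients 1,-1,0,1,-1,0,-2,2,0,-2,2,0 for degrees 0…11.
[x^11] = 3·0 + 2·2 + 1·(-2) − 2·0 = 2.

2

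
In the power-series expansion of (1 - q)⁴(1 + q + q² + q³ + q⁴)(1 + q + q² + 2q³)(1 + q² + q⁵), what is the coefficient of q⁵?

6

(1 - q)⁴ has coefficients 1,-4,6,-4,1 for degrees 0…4.
(1 + q + q² + q³ + q⁴) has coefficients 1,1,1,1,1,0 for degrees 0…5.
Multiplying by (1 + q + q² + 2q³) gives running coefficients 1,2,3,5,5,4 for degrees 0…5.
Finally multiplying by (1 + q² + q⁵), the product of all factors after the first has coefficients 1,2,4,7,8,10 for degrees 0…5.
[q⁵] = 1·10 − 4·8 + 6·7 − 4·4 + 1·2 = 6.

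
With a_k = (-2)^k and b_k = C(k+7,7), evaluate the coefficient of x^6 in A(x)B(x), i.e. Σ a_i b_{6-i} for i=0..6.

876

The convolution is the t^6 coefficient of A(t)B(t).
Σ = 1·1716 − 2·792 + 4·330 − 8·120 + 16·36 − 32·8 + 64·1 = 876.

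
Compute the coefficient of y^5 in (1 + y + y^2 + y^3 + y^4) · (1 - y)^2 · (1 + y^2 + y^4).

-2

(1 + y + y^2 + y^3 + y^4) has coefficients 1,1,1,1,1 for degrees 0…4.
(1 - y)^2 has coefficients 1,-2,1,0,0,0 for degrees 0…5.
Finally multiplying by (1 + y^2 + y^4), the product of all factors after the first has coefficients 1,-2,2,-2,2,-2 for degrees 0…5.
[y^5] = 1·(-2) + 1·2 + 1·(-2) + 1·2 + 1·(-2) = -2.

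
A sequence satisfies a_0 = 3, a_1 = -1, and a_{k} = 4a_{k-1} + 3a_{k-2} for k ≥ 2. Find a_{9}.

The ordinary generating function has denominator 1 - 4x - 3x^2.
Iterating the recurrence: a_0,…,a_{9} = 3, -1, 5, 17, 83, 383, 1781, 8273, 38435, 178559.

178559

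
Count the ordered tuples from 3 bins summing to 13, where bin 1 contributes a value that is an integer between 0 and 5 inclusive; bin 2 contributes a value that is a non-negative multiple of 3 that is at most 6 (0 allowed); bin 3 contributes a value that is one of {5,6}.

The generating function for the choices is (1 + q + q^2 + q^3 + q^4 + q^5)·(1 + q^3 + q^6)·(q^5 + q^6); the count is [q^13].
(1 + q + q^2 + q^3 + q^4 + q^5) has coefficients 1,1,1,1,1,1 for degrees 0…5.
(1 + q^3 + q^6) has coefficients 1,0,0,1,0,0,1,0,0,0,0,0,0,0 for degrees 0…13.
Finally multiplying by (q^5 + q^6), the product of all factors after the first has coefficients 0,0,0,0,0,1,1,0,1,1,0,1,1,0 for degrees 0…13.
[q^13] = 1·0 + 1·1 + 1·1 + 1·0 + 1·1 + 1·1 = 4.

4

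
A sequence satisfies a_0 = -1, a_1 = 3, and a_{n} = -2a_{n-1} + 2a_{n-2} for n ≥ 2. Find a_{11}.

The ordinary generating function has denominator 1 + 2t - 2t^2.
Iterating the recurrence: a_0,…,a_{11} = -1, 3, -8, 22, -60, 164, -448, 1224, -3344, 9136, -24960, 68192.

68192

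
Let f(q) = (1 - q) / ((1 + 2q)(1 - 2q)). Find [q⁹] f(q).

-256

The denominator gives the recurrence a_n = 4a_(n−2) for n ≥ 3; the numerator fixes a_0 = 1, a_1 = -1, a_2 = 4.
Iterating: 1, -1, 4, -4, 16, -16, 64, -64, 256, -256, so a_9 = -256.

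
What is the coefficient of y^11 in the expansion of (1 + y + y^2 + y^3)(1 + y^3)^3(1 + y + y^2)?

(1 + y + y^2 + y^3) has coefficients 1,1,1,1 for degrees 0…3.
(1 + y^3)^3 has coefficients 1,0,0,3,0,0,3,0,0,1,0,0 for degrees 0…11.
Finally multiplying by (1 + y + y^2), the product of all factors after the first has coefficients 1,1,1,3,3,3,3,3,3,1,1,1 for degrees 0…11.
[y^11] = 1·1 + 1·1 + 1·1 + 1·3 = 6.

6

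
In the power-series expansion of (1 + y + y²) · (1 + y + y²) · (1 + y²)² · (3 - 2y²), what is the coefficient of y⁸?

(1 + y + y²) has coefficients 1,1,1 for degrees 0…2.
(1 + y + y²) has coefficients 1,1,1,0,0,0,0,0,0 for degrees 0…8.
Multiplying by (1 + y²)² gives running coefficients 1,1,3,2,3,1,1,0,0 for degrees 0…8.
Finally multiplying by (3 - 2y²), the product of all factors after the first has coefficients 3,3,7,4,3,-1,-3,-2,-2 for degrees 0…8.
[y⁸] = 1·(-2) + 1·(-2) + 1·(-3) = -7.

-7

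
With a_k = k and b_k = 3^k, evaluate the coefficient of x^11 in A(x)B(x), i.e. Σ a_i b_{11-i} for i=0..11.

Write out a_i and b_{11-i} for i = 0,…,11 and sum the products.
Σ = 0·177147 + 1·59049 + 2·19683 + 3·6561 + 4·2187 + 5·729 + 6·243 + 7·81 + 8·27 + 9·9 + 10·3 + 11·1 = 132854.

132854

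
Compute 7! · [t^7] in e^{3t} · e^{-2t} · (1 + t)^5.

The EGF product rule gives c_7 = Σ_{k_1+k_2+k_3=7} C(7; k_1,k_2,k_3) · ∏ g_i(k_i), where e^{3t} gives (3)^k; e^{-2t} gives (-2)^k; (1+t)^5 gives the falling factorial (5)_k.
g_1(k) for k = 0…7: 1, 3, 9, 27, 81, 243, 729, 2187.
g_2(k) for k = 0…7: 1, -2, 4, -8, 16, -32, 64, -128.
g_3(k) for k = 0…7: 1, 5, 20, 60, 120, 120, 0, 0.
First combine the last two factors: h(k) = Σ_j C(k,j)·g_2(j)·g_3(k−j) for k = 0…7: 1, 3, 4, -8, -24, 88, 64, -1248.
c_7 = Σ_k C(7,k)·g_1(k)·h(7−k) = 1·1·(-1248) + 7·3·64 + 21·9·88 + 35·27·(-24) + 35·81·(-8) + 21·243·4 + 7·729·3 + 1·2187·1 = −1248 + 1344 + 16632 − 22680 − 22680 + 20412 + 15309 + 2187 = 9276.

9276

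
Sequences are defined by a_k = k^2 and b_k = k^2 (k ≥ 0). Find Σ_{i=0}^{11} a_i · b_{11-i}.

5368

The convolution is the t^11 coefficient of A(t)B(t).
Σ = 0·121 + 1·100 + 4·81 + 9·64 + 16·49 + 25·36 + 36·25 + 49·16 + 64·9 + 81·4 + 100·1 + 121·0 = 5368.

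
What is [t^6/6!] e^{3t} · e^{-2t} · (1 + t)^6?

13327

The EGF product rule gives c_6 = Σ_{k_1+k_2+k_3=6} C(6; k_1,k_2,k_3) · ∏ g_i(k_i), where e^{3t} gives (3)^k; e^{-2t} gives (-2)^k; (1+t)^6 gives the falling factorial (6)_k.
g_1(k) for k = 0…6: 1, 3, 9, 27, 81, 243, 729.
g_2(k) for k = 0…6: 1, -2, 4, -8, 16, -32, 64.
g_3(k) for k = 0…6: 1, 6, 30, 120, 360, 720, 720.
First combine the last two factors: h(k) = Σ_j C(k,j)·g_2(j)·g_3(k−j) for k = 0…6: 1, 4, 10, 4, -56, -32, 592.
c_6 = Σ_k C(6,k)·g_1(k)·h(6−k) = 1·1·592 + 6·3·(-32) + 15·9·(-56) + 20·27·4 + 15·81·10 + 6·243·4 + 1·729·1 = 592 − 576 − 7560 + 2160 + 12150 + 5832 + 729 = 13327.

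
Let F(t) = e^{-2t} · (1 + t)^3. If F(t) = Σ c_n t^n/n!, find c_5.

The EGF product rule gives c_5 = Σ_{k_1+k_2=5} C(5; k_1,k_2) · ∏ g_i(k_i), where e^{-2t} gives (-2)^k; (1+t)^3 gives the falling factorial (3)_k.
g_1(k) for k = 0…5: 1, -2, 4, -8, 16, -32.
g_2(k) for k = 0…5: 1, 3, 6, 6, 0, 0.
c_5 = Σ_k C(5,k)·g_1(k)·g_2(5−k) = 10·4·6 + 10·(-8)·6 + 5·16·3 + 1·(-32)·1 = 240 − 480 + 240 − 32 = -32.

-32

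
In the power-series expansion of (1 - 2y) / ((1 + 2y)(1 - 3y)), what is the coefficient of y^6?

197

The denominator gives the recurrence a_n = a_(n−1) + 6a_(n−2) for n ≥ 2; the numerator fixes a_0 = 1, a_1 = -1.
Iterating: 1, -1, 5, -1, 29, 23, 197, so a_6 = 197.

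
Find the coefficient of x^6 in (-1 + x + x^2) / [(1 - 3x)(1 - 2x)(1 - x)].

The denominator gives the recurrence a_n = 6a_(n−1) − 11a_(n−2) + 6a_(n−3) for n ≥ 3; the numerator fixes a_0 = -1, a_1 = -5, a_2 = -18.
Iterating: -1, -5, -18, -59, -186, -575, -1758, so a_6 = -1758.

-1758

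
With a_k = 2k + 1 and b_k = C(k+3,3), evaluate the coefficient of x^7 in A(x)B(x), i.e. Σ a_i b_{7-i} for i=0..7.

1254

Write out a_i and b_{7-i} for i = 0,…,7 and sum the products.
Σ = 1·120 + 3·84 + 5·56 + 7·35 + 9·20 + 11·10 + 13·4 + 15·1 = 1254.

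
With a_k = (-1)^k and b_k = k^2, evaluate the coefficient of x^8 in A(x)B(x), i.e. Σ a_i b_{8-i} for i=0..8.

36

This is [x^8] in the product of the two ordinary generating functions.
Σ = 1·64 − 1·49 + 1·36 − 1·25 + 1·16 − 1·9 + 1·4 − 1·1 + 1·0 = 36.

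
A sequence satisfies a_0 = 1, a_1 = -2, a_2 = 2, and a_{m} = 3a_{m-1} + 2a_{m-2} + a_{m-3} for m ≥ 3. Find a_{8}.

1948

The ordinary generating function has denominator 1 - 3t - 2t^2 - t^3.
Iterating the recurrence: a_0,…,a_{8} = 1, -2, 2, 3, 11, 41, 148, 537, 1948.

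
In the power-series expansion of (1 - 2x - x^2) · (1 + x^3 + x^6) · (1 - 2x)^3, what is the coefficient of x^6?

-25

(1 - 2x - x^2) has coefficients 1,-2,-1 for degrees 0…2.
(1 + x^3 + x^6) has coefficients 1,0,0,1,0,0,1 for degrees 0…6.
Finally multiplying by (1 - 2x)^3, the product of all factors after the first has coefficients 1,-6,12,-7,-6,12,-7 for degrees 0…6.
[x^6] = 1·(-7) − 2·12 − 1·(-6) = -25.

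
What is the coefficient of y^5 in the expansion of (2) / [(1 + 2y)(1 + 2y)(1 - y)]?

The denominator gives the recurrence a_n = −3a_(n−1) + 4a_(n−3) for n ≥ 3; the numerator fixes a_0 = 2, a_1 = -6, a_2 = 18.
Iterating: 2, -6, 18, -46, 114, -270, so a_5 = -270.

-270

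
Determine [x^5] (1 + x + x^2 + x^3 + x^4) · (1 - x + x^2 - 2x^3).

-2

(1 + x + x^2 + x^3 + x^4) has coefficients 1,1,1,1,1 for degrees 0…4.
(1 - x + x^2 - 2x^3) has coefficients 1,-1,1,-2,0,0 for degrees 0…5.
[x^5] = 1·0 + 1·0 + 1·(-2) + 1·1 + 1·(-1) = -2.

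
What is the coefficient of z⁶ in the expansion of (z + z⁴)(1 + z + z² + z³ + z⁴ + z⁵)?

2

(z + z⁴) has coefficients 0,1,0,0,1 for degrees 0…4.
(1 + z + z² + z³ + z⁴ + z⁵) has coefficients 1,1,1,1,1,1,0 for degrees 0…6.
[z⁶] = 1·1 + 1·1 = 2.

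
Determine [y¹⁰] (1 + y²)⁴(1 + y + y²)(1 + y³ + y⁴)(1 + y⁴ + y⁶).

46

(1 + y²)⁴ has coefficients 1,0,4,0,6,0,4,0,1 for degrees 0…8.
(1 + y + y²) has coefficients 1,1,1,0,0,0,0,0,0,0,0 for degrees 0…10.
Multiplying by (1 + y³ + y⁴) gives running coefficients 1,1,1,1,2,2,1,0,0,0,0 for degrees 0…10.
Finally multiplying by (1 + y⁴ + y⁶), the product of all factors after the first has coefficients 1,1,1,1,3,3,3,2,3,3,3 for degrees 0…10.
[y¹⁰] = 1·3 + 4·3 + 6·3 + 4·3 + 1·1 = 46.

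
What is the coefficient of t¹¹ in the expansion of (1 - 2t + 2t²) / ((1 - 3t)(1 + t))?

73810

The denominator gives the recurrence a_n = 2a_(n−1) + 3a_(n−2) for n ≥ 3; the numerator fixes a_0 = 1, a_1 = 0, a_2 = 5.
Iterating: 1, 0, 5, 10, 35, 100, 305, 910, 2735, 8200, 24605, 73810, so a_11 = 73810.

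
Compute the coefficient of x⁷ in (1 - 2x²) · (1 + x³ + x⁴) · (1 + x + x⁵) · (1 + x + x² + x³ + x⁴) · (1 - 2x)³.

(1 - 2x²) has coefficients 1,0,-2 for degrees 0…2.
(1 + x³ + x⁴) has coefficients 1,0,0,1,1,0,0,0 for degrees 0…7.
Multiplying by (1 + x + x⁵) gives running coefficients 1,1,0,1,2,2,0,0 for degrees 0…7.
Multiplying by (1 + x + x² + x³ + x⁴) gives running coefficients 1,2,2,3,5,6,5,5 for degrees 0…7.
Finally multiplying by (1 - 2x)³, the product of all factors after the first has coefficients 1,-4,2,7,-5,-4,5,7 for degrees 0…7.
[x⁷] = 1·7 − 2·(-4) = 15.

15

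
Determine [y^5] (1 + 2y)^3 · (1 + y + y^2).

8

(1 + 2y)^3 has coefficients 1,6,12,8 for degrees 0…3.
(1 + y + y^2) has coefficients 1,1,1,0,0,0 for degrees 0…5.
[y^5] = 1·0 + 6·0 + 12·0 + 8·1 = 8.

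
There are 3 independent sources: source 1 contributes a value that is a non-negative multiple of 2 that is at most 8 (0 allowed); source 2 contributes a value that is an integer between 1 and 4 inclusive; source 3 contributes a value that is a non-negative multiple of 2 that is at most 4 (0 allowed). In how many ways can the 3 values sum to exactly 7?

The generating function for the choices is (1 + y^2 + y^4 + y^6 + y^8)·(y + y^2 + y^3 + y^4)·(1 + y^2 + y^4); the count is [y^7].
(1 + y^2 + y^4 + y^6 + y^8) has coefficients 1,0,1,0,1,0,1,0 for degrees 0…7.
(y + y^2 + y^3 + y^4) has coefficients 0,1,1,1,1,0,0,0 for degrees 0…7.
Finally multiplying by (1 + y^2 + y^4), the product of all factors after the first has coefficients 0,1,1,2,2,2,2,1 for degrees 0…7.
[y^7] = 1·1 + 1·2 + 1·2 + 1·1 = 6.

6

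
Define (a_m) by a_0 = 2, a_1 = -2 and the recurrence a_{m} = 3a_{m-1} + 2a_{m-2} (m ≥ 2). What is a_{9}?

-19610

The ordinary generating function has denominator 1 - 3z - 2z^2.
Iterating the recurrence: a_0,…,a_{9} = 2, -2, -2, -10, -34, -122, -434, -1546, -5506, -19610.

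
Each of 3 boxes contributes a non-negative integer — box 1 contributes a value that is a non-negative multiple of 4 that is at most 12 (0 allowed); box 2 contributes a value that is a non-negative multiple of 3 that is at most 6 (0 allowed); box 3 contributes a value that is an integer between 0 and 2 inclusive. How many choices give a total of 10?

2

The generating function for the choices is (1 + q^4 + q^8 + q^12)·(1 + q^3 + q^6)·(1 + q + q^2); the count is [q^10].
(1 + q^4 + q^8 + q^12) has coefficients 1,0,0,0,1,0,0,0,1,0,0 for degrees 0…10.
(1 + q^3 + q^6) has coefficients 1,0,0,1,0,0,1,0,0,0,0 for degrees 0…10.
Finally multiplying by (1 + q + q^2), the product of all factors after the first has coefficients 1,1,1,1,1,1,1,1,1,0,0 for degrees 0…10.
[q^10] = 1·0 + 1·1 + 1·1 = 2.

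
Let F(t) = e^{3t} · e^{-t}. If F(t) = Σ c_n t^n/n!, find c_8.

256

The EGF product rule gives c_8 = Σ_{k_1+k_2=8} C(8; k_1,k_2) · ∏ g_i(k_i), where e^{3t} gives (3)^k; e^{-t} gives (-1)^k.
g_1(k) for k = 0…8: 1, 3, 9, 27, 81, 243, 729, 2187, 6561.
g_2(k) for k = 0…8: 1, -1, 1, -1, 1, -1, 1, -1, 1.
c_8 = Σ_k C(8,k)·g_1(k)·g_2(8−k) = 1·1·1 + 8·3·(-1) + 28·9·1 + 56·27·(-1) + 70·81·1 + 56·243·(-1) + 28·729·1 + 8·2187·(-1) + 1·6561·1 = 1 − 24 + 252 − 1512 + 5670 − 13608 + 20412 − 17496 + 6561 = 256.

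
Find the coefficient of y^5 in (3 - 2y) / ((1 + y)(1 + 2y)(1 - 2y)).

-105

Partial fractions give a closed form: a_n = (-5/3)·(-1)^n + (4)·(-2)^n + (2/3)·2^n.
At n = 5: a_5 = -105.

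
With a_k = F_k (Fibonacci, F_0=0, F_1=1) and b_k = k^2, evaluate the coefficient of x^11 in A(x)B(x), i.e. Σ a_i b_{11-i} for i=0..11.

1424

Write out a_i and b_{11-i} for i = 0,…,11 and sum the products.
Σ = 0·121 + 1·100 + 1·81 + 2·64 + 3·49 + 5·36 + 8·25 + 13·16 + 21·9 + 34·4 + 55·1 + 89·0 = 1424.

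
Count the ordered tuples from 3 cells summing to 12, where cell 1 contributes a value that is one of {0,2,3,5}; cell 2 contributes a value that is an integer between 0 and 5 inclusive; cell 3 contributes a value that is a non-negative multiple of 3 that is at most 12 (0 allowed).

The generating function for the choices is (1 + t² + t³ + t⁵)·(1 + t + t² + t³ + t⁴ + t⁵)·(1 + t³ + t⁶ + t⁹ + t¹²); the count is [t¹²].
(1 + t² + t³ + t⁵) has coefficients 1,0,1,1,0,1 for degrees 0…5.
(1 + t + t² + t³ + t⁴ + t⁵) has coefficients 1,1,1,1,1,1,0,0,0,0,0,0,0 for degrees 0…12.
Finally multiplying by (1 + t³ + t⁶ + t⁹ + t¹²), the product of all factors after the first has coefficients 1,1,1,2,2,2,2,2,2,2,2,2,2 for degrees 0…12.
[t¹²] = 1·2 + 1·2 + 1·2 + 1·2 = 8.

8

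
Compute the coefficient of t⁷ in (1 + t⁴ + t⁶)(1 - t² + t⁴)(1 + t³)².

4

(1 + t⁴ + t⁶) has coefficients 1,0,0,0,1,0,1 for degrees 0…6.
(1 - t² + t⁴) has coefficients 1,0,-1,0,1,0,0,0 for degrees 0…7.
Finally multiplying by (1 + t³)², the product of all factors after the first has coefficients 1,0,-1,2,1,-2,1,2 for degrees 0…7.
[t⁷] = 1·2 + 1·2 + 1·0 = 4.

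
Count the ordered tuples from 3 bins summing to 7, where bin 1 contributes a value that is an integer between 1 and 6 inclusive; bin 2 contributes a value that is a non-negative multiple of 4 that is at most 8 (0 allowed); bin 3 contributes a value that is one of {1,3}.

3

The generating function for the choices is (t + t^2 + t^3 + t^4 + t^5 + t^6)·(1 + t^4 + t^8)·(t + t^3); the count is [t^7].
(t + t^2 + t^3 + t^4 + t^5 + t^6) has coefficients 0,1,1,1,1,1,1 for degrees 0…6.
(1 + t^4 + t^8) has coefficients 1,0,0,0,1,0,0,0 for degrees 0…7.
Finally multiplying by (t + t^3), the product of all factors after the first has coefficients 0,1,0,1,0,1,0,1 for degrees 0…7.
[t^7] = 1·0 + 1·1 + 1·0 + 1·1 + 1·0 + 1·1 = 3.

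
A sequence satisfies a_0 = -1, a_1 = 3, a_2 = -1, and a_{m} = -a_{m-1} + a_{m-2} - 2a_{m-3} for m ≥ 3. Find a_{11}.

1461

The ordinary generating function has denominator 1 + z - z^2 + 2z^3.
Iterating the recurrence: a_0,…,a_{11} = -1, 3, -1, 6, -13, 21, -46, 93, -181, 366, -733, 1461.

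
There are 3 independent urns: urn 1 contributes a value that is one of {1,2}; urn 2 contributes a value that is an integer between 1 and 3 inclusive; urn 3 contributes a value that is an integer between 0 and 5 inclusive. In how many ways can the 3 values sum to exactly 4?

5

The generating function for the choices is (z + z²)·(z + z² + z³)·(1 + z + z² + z³ + z⁴ + z⁵); the count is [z⁴].
(z + z²) has coefficients 0,1,1 for degrees 0…2.
(z + z² + z³) has coefficients 0,1,1,1,0 for degrees 0…4.
Finally multiplying by (1 + z + z² + z³ + z⁴ + z⁵), the product of all factors after the first has coefficients 0,1,2,3,3 for degrees 0…4.
[z⁴] = 1·3 + 1·2 = 5.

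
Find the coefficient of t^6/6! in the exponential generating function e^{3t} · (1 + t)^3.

The EGF product rule gives c_6 = Σ_{k_1+k_2=6} C(6; k_1,k_2) · ∏ g_i(k_i), where e^{3t} gives (3)^k; (1+t)^3 gives the falling factorial (3)_k.
g_1(k) for k = 0…6: 1, 3, 9, 27, 81, 243, 729.
g_2(k) for k = 0…6: 1, 3, 6, 6, 0, 0, 0.
c_6 = Σ_k C(6,k)·g_1(k)·g_2(6−k) = 20·27·6 + 15·81·6 + 6·243·3 + 1·729·1 = 3240 + 7290 + 4374 + 729 = 15633.

15633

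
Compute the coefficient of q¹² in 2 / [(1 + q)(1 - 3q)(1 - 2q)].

2380562

Partial fractions give a closed form: a_n = (1/6)·(-1)^n + (9/2)·3^n + (-8/3)·2^n.
At n = 12: a_12 = 2380562.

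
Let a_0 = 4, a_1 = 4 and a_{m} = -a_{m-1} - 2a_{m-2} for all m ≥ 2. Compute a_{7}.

The ordinary generating function has denominator 1 + q + 2q^2.
Iterating the recurrence: a_0,…,a_{7} = 4, 4, -12, 4, 20, -28, -12, 68.

68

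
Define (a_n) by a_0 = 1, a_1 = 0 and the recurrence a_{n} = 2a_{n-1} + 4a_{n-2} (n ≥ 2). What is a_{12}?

364544

The ordinary generating function has denominator 1 - 2x - 4x^2.
Iterating the recurrence: a_0,…,a_{12} = 1, 0, 4, 8, 32, 96, 320, 1024, 3328, 10752, 34816, 112640, 364544.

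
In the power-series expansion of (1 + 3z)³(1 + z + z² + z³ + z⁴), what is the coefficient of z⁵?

(1 + 3z)³ has coefficients 1,9,27,27 for degrees 0…3.
(1 + z + z² + z³ + z⁴) has coefficients 1,1,1,1,1,0 for degrees 0…5.
[z⁵] = 1·0 + 9·1 + 27·1 + 27·1 = 63.

63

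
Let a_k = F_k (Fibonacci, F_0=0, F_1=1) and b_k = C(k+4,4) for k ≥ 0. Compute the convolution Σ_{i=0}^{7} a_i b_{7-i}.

Write out a_i and b_{7-i} for i = 0,…,7 and sum the products.
Σ = 0·330 + 1·210 + 1·126 + 2·70 + 3·35 + 5·15 + 8·5 + 13·1 = 709.

709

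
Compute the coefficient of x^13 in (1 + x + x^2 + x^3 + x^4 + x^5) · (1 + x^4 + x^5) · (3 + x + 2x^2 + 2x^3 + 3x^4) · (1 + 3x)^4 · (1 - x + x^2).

5063

(1 + x + x^2 + x^3 + x^4 + x^5) has coefficients 1,1,1,1,1,1 for degrees 0…5.
(1 + x^4 + x^5) has coefficients 1,0,0,0,1,1,0,0,0,0,0,0,0,0 for degrees 0…13.
Multiplying by (3 + x + 2x^2 + 2x^3 + 3x^4) gives running coefficients 3,1,2,2,6,4,3,4,5,3,0,0,0,0 for degrees 0…13.
Multiplying by (1 + 3x)^4 gives running coefficients 3,37,176,404,489,481,753,1066,1133,927,981,1026,729,243 for degrees 0…13.
Finally multiplying by (1 - x + x^2), the product of all factors after the first has coefficients 3,34,142,265,261,396,761,794,820,860,1187,972,684,540 for degrees 0…13.
[x^13] = 1·540 + 1·684 + 1·972 + 1·1187 + 1·860 + 1·820 = 5063.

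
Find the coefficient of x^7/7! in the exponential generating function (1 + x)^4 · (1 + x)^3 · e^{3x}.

The EGF product rule gives c_7 = Σ_{k_1+k_2+k_3=7} C(7; k_1,k_2,k_3) · ∏ g_i(k_i), where (1+x)^4 gives the falling factorial (4)_k; (1+x)^3 gives the falling factorial (3)_k; e^{3x} gives (3)^k.
g_1(k) for k = 0…7: 1, 4, 12, 24, 24, 0, 0, 0.
g_2(k) for k = 0…7: 1, 3, 6, 6, 0, 0, 0, 0.
g_3(k) for k = 0…7: 1, 3, 9, 27, 81, 243, 729, 2187.
First combine the last two factors: h(k) = Σ_j C(k,j)·g_2(j)·g_3(k−j) for k = 0…7: 1, 6, 33, 168, 801, 3618, 15633, 65124.
c_7 = Σ_k C(7,k)·g_1(k)·h(7−k) = 1·1·65124 + 7·4·15633 + 21·12·3618 + 35·24·801 + 35·24·168 = 65124 + 437724 + 911736 + 672840 + 141120 = 2228544.

2228544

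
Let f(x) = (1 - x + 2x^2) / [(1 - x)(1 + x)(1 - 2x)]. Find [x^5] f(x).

41

Partial fractions give a closed form: a_n = (-1)·1^n + (2/3)·(-1)^n + (4/3)·2^n.
At n = 5: a_5 = 41.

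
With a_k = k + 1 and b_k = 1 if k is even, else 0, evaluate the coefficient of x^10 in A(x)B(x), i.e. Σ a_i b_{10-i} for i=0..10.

Write out a_i and b_{10-i} for i = 0,…,10 and sum the products.
Σ = 1·1 + 2·0 + 3·1 + 4·0 + 5·1 + 6·0 + 7·1 + 8·0 + 9·1 + 10·0 + 11·1 = 36.

36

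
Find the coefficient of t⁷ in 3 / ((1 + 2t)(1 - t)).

Partial fractions give a closed form: a_n = (2)·(-2)^n + (1)·1^n.
At n = 7: a_7 = -255.

-255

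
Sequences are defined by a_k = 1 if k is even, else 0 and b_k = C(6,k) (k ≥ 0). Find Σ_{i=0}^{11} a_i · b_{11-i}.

32

Write out a_i and b_{11-i} for i = 0,…,11 and sum the products.
Σ = 1·0 + 0·0 + 1·0 + 0·0 + 1·0 + 0·1 + 1·6 + 0·15 + 1·20 + 0·15 + 1·6 + 0·1 = 32.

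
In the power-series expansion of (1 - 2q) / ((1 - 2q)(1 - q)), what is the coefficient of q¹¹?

1

Partial fractions give a closed form: a_n = (1)·1^n.
At n = 11: a_11 = 1.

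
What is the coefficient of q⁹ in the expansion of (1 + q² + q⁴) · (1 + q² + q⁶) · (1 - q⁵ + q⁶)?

-2

(1 + q² + q⁴) has coefficients 1,0,1,0,1 for degrees 0…4.
(1 + q² + q⁶) has coefficients 1,0,1,0,0,0,1,0,0,0 for degrees 0…9.
Finally multiplying by (1 - q⁵ + q⁶), the product of all factors after the first has coefficients 1,0,1,0,0,-1,2,-1,1,0 for degrees 0…9.
[q⁹] = 1·0 + 1·(-1) + 1·(-1) = -2.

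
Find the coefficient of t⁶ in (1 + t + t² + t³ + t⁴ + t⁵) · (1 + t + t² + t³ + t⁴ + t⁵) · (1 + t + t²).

16

(1 + t + t² + t³ + t⁴ + t⁵) has coefficients 1,1,1,1,1,1 for degrees 0…5.
(1 + t + t² + t³ + t⁴ + t⁵) has coefficients 1,1,1,1,1,1,0 for degrees 0…6.
Finally multiplying by (1 + t + t²), the product of all factors after the first has coefficients 1,2,3,3,3,3,2 for degrees 0…6.
[t⁶] = 1·2 + 1·3 + 1·3 + 1·3 + 1·3 + 1·2 = 16.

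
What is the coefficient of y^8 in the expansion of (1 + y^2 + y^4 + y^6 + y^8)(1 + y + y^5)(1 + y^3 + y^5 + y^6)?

5

(1 + y^2 + y^4 + y^6 + y^8) has coefficients 1,0,1,0,1,0,1,0,1 for degrees 0…8.
(1 + y + y^5) has coefficients 1,1,0,0,0,1,0,0,0 for degrees 0…8.
Finally multiplying by (1 + y^3 + y^5 + y^6), the product of all factors after the first has coefficients 1,1,0,1,1,2,2,1,1 for degrees 0…8.
[y^8] = 1·1 + 1·2 + 1·1 + 1·0 + 1·1 = 5.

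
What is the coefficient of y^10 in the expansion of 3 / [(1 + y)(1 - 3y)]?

Partial fractions give a closed form: a_n = (3/4)·(-1)^n + (9/4)·3^n.
At n = 10: a_10 = 132861.

132861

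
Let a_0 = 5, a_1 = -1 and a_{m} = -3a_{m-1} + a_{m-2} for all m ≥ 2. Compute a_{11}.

The ordinary generating function has denominator 1 + 3z - z^2.
Iterating the recurrence: a_0,…,a_{11} = 5, -1, 8, -25, 83, -274, 905, -2989, 9872, -32605, 107687, -355666.

-355666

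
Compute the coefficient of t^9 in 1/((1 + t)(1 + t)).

The denominator gives the recurrence a_n = −2a_(n−1) − a_(n−2) for n ≥ 2; the numerator fixes a_0 = 1, a_1 = -2.
Iterating: 1, -2, 3, -4, 5, -6, 7, -8, 9, -10, so a_9 = -10.

-10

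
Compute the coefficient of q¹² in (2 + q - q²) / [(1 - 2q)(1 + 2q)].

The denominator gives the recurrence a_n = 4a_(n−2) for n ≥ 3; the numerator fixes a_0 = 2, a_1 = 1, a_2 = 7.
Iterating: 2, 1, 7, 4, 28, 16, 112, 64, 448, 256, 1792, 1024, 7168, so a_12 = 7168.

7168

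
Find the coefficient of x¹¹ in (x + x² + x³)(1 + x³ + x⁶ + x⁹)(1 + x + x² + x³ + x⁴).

(x + x² + x³) has coefficients 0,1,1,1 for degrees 0…3.
(1 + x³ + x⁶ + x⁹) has coefficients 1,0,0,1,0,0,1,0,0,1,0,0 for degrees 0…11.
Finally multiplying by (1 + x + x² + x³ + x⁴), the product of all factors after the first has coefficients 1,1,1,2,2,1,2,2,1,2,2,1 for degrees 0…11.
[x¹¹] = 1·2 + 1·2 + 1·1 = 5.

5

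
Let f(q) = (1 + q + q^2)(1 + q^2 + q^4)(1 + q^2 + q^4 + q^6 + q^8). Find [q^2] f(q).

3

(1 + q + q^2) has coefficients 1,1,1 for degrees 0…2.
(1 + q^2 + q^4) has coefficients 1,0,1 for degrees 0…2.
Finally multiplying by (1 + q^2 + q^4 + q^6 + q^8), the product of all factors after the first has coefficients 1,0,2 for degrees 0…2.
[q^2] = 1·2 + 1·0 + 1·1 = 3.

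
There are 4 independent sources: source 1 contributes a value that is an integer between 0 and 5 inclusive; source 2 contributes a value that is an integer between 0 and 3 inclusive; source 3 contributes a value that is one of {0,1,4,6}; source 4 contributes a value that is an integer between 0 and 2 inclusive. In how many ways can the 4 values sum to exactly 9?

30

The generating function for the choices is (1 + z + z^2 + z^3 + z^4 + z^5)·(1 + z + z^2 + z^3)·(1 + z + z^4 + z^6)·(1 + z + z^2); the count is [z^9].
(1 + z + z^2 + z^3 + z^4 + z^5) has coefficients 1,1,1,1,1,1 for degrees 0…5.
(1 + z + z^2 + z^3) has coefficients 1,1,1,1,0,0,0,0,0,0 for degrees 0…9.
Multiplying by (1 + z + z^4 + z^6) gives running coefficients 1,2,2,2,2,1,2,2,1,1 for degrees 0…9.
Finally multiplying by (1 + z + z^2), the product of all factors after the first has coefficients 1,3,5,6,6,5,5,5,5,4 for degrees 0…9.
[z^9] = 1·4 + 1·5 + 1·5 + 1·5 + 1·5 + 1·6 = 30.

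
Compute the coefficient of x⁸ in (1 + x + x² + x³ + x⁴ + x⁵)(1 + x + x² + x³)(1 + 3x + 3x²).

(1 + x + x² + x³ + x⁴ + x⁵) has coefficients 1,1,1,1,1,1 for degrees 0…5.
(1 + x + x² + x³) has coefficients 1,1,1,1,0,0,0,0,0 for degrees 0…8.
Finally multiplying by (1 + 3x + 3x²), the product of all factors after the first has coefficients 1,4,7,7,6,3,0,0,0 for degrees 0…8.
[x⁸] = 1·0 + 1·0 + 1·0 + 1·3 + 1·6 + 1·7 = 16.

16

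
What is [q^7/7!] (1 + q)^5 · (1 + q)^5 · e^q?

2501801

The EGF product rule gives c_7 = Σ_{k_1+k_2+k_3=7} C(7; k_1,k_2,k_3) · ∏ g_i(k_i), where (1+q)^5 gives the falling factorial (5)_k; (1+q)^5 gives the falling factorial (5)_k; e^q gives (1)^k.
g_1(k) for k = 0…7: 1, 5, 20, 60, 120, 120, 0, 0.
g_2(k) for k = 0…7: 1, 5, 20, 60, 120, 120, 0, 0.
g_3(k) for k = 0…7: 1, 1, 1, 1, 1, 1, 1, 1.
First combine the last two factors: h(k) = Σ_j C(k,j)·g_2(j)·g_3(k−j) for k = 0…7: 1, 6, 31, 136, 501, 1546, 4051, 9276.
c_7 = Σ_k C(7,k)·g_1(k)·h(7−k) = 1·1·9276 + 7·5·4051 + 21·20·1546 + 35·60·501 + 35·120·136 + 21·120·31 = 9276 + 141785 + 649320 + 1052100 + 571200 + 78120 = 2501801.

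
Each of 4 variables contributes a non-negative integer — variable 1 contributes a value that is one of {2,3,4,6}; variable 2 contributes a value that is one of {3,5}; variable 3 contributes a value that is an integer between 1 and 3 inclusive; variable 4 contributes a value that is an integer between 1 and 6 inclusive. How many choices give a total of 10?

The generating function for the choices is (q^2 + q^3 + q^4 + q^6)·(q^3 + q^5)·(q + q^2 + q^3)·(q + q^2 + q^3 + q^4 + q^5 + q^6); the count is [q^10].
(q^2 + q^3 + q^4 + q^6) has coefficients 0,0,1,1,1,0,1 for degrees 0…6.
(q^3 + q^5) has coefficients 0,0,0,1,0,1,0,0,0,0,0 for degrees 0…10.
Multiplying by (q + q^2 + q^3) gives running coefficients 0,0,0,0,1,1,2,1,1,0,0 for degrees 0…10.
Finally multiplying by (q + q^2 + q^3 + q^4 + q^5 + q^6), the product of all factors after the first has coefficients 0,0,0,0,0,1,2,4,5,6,6 for degrees 0…10.
[q^10] = 1·5 + 1·4 + 1·2 + 1·0 = 11.

11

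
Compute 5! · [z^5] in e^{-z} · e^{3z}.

The EGF product rule gives c_5 = Σ_{k_1+k_2=5} C(5; k_1,k_2) · ∏ g_i(k_i), where e^{-z} gives (-1)^k; e^{3z} gives (3)^k.
g_1(k) for k = 0…5: 1, -1, 1, -1, 1, -1.
g_2(k) for k = 0…5: 1, 3, 9, 27, 81, 243.
c_5 = Σ_k C(5,k)·g_1(k)·g_2(5−k) = 1·1·243 + 5·(-1)·81 + 10·1·27 + 10·(-1)·9 + 5·1·3 + 1·(-1)·1 = 243 − 405 + 270 − 90 + 15 − 1 = 32.

32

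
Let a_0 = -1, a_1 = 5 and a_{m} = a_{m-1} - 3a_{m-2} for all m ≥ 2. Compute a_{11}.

The ordinary generating function has denominator 1 - z + 3z^2.
Iterating the recurrence: a_0,…,a_{11} = -1, 5, 8, -7, -31, -10, 83, 113, -136, -475, -67, 1358.

1358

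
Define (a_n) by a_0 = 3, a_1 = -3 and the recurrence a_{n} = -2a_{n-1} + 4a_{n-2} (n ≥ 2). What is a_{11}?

-611328

The ordinary generating function has denominator 1 + 2x - 4x^2.
Iterating the recurrence: a_0,…,a_{11} = 3, -3, 18, -48, 168, -528, 1728, -5568, 18048, -58368, 188928, -611328.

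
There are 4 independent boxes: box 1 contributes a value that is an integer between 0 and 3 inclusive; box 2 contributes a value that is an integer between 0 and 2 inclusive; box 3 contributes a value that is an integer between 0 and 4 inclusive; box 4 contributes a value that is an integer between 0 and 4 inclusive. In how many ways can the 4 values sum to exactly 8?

40

The generating function for the choices is (1 + z + z^2 + z^3)·(1 + z + z^2)·(1 + z + z^2 + z^3 + z^4)·(1 + z + z^2 + z^3 + z^4); the count is [z^8].
(1 + z + z^2 + z^3) has coefficients 1,1,1,1 for degrees 0…3.
(1 + z + z^2) has coefficients 1,1,1,0,0,0,0,0,0 for degrees 0…8.
Multiplying by (1 + z + z^2 + z^3 + z^4) gives running coefficients 1,2,3,3,3,2,1,0,0 for degrees 0…8.
Finally multiplying by (1 + z + z^2 + z^3 + z^4), the product of all factors after the first has coefficients 1,3,6,9,12,13,12,9,6 for degrees 0…8.
[z^8] = 1·6 + 1·9 + 1·12 + 1·13 = 40.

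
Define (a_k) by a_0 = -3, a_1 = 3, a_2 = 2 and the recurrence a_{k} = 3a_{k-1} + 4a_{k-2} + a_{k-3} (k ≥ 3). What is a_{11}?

The ordinary generating function has denominator 1 - 3z - 4z^2 - z^3.
Iterating the recurrence: a_0,…,a_{11} = -3, 3, 2, 15, 56, 230, 929, 3763, 15235, 61686, 249761, 1011262.

1011262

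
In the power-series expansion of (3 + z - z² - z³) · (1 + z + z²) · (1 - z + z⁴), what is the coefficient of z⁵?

5

(3 + z - z² - z³) has coefficients 3,1,-1,-1 for degrees 0…3.
(1 + z + z²) has coefficients 1,1,1,0,0,0 for degrees 0…5.
Finally multiplying by (1 - z + z⁴), the product of all factors after the first has coefficients 1,0,0,-1,1,1 for degrees 0…5.
[z⁵] = 3·1 + 1·1 − 1·(-1) − 1·0 = 5.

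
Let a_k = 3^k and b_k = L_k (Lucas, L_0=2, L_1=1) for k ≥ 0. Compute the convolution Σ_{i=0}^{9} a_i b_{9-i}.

Write out a_i and b_{9-i} for i = 0,…,9 and sum the products.
Σ = 1·76 + 3·47 + 9·29 + 27·18 + 81·11 + 243·7 + 729·4 + 2187·3 + 6561·1 + 19683·2 = 58960.

58960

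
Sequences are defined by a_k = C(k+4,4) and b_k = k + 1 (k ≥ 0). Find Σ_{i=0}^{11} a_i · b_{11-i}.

This is [x^11] in the product of the two ordinary generating functions.
Σ = 1·12 + 5·11 + 15·10 + 35·9 + 70·8 + 126·7 + 210·6 + 330·5 + 495·4 + 715·3 + 1001·2 + 1365·1 = 12376.

12376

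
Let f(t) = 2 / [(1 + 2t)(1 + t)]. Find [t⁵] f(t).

-126

The denominator gives the recurrence a_n = −3a_(n−1) − 2a_(n−2) for n ≥ 2; the numerator fixes a_0 = 2, a_1 = -6.
Iterating: 2, -6, 14, -30, 62, -126, so a_5 = -126.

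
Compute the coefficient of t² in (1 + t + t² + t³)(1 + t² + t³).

(1 + t + t² + t³) has coefficients 1,1,1 for degrees 0…2.
(1 + t² + t³) has coefficients 1,0,1 for degrees 0…2.
[t²] = 1·1 + 1·0 + 1·1 = 2.

2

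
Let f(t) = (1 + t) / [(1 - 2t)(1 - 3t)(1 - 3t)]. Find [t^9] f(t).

613245

The denominator gives the recurrence a_n = 8a_(n−1) − 21a_(n−2) + 18a_(n−3) for n ≥ 3; the numerator fixes a_0 = 1, a_1 = 9, a_2 = 51.
Iterating: 1, 9, 51, 237, 987, 3837, 14235, 51069, 178683, 613245, so a_9 = 613245.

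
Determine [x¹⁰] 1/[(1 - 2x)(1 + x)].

683

The denominator gives the recurrence a_n = a_(n−1) + 2a_(n−2) for n ≥ 2; the numerator fixes a_0 = 1, a_1 = 1.
Iterating: 1, 1, 3, 5, 11, 21, 43, 85, 171, 341, 683, so a_10 = 683.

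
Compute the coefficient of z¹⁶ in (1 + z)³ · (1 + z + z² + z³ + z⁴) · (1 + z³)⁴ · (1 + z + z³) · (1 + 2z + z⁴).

(1 + z)³ has coefficients 1,3,3,1 for degrees 0…3.
(1 + z + z² + z³ + z⁴) has coefficients 1,1,1,1,1,0,0,0,0,0,0,0,0,0,0,0,0 for degrees 0…16.
Multiplying by (1 + z³)⁴ gives running coefficients 1,1,1,5,5,4,10,10,6,10,10,4,5,5,1,1,1 for degrees 0…16.
Multiplying by (1 + z + z³) gives running coefficients 1,2,2,7,11,10,19,25,20,26,30,20,19,20,10,7,7 for degrees 0…16.
Finally multiplying by (1 + 2z + z⁴), the product of all factors after the first has coefficients 1,4,6,11,26,34,41,70,81,76,101,105,79,84,80,47,40 for degrees 0…16.
[z¹⁶] = 1·40 + 3·47 + 3·80 + 1·84 = 505.

505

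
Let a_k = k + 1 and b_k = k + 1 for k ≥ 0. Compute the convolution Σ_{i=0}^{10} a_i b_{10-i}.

Write out a_i and b_{10-i} for i = 0,…,10 and sum the products.
Σ = 1·11 + 2·10 + 3·9 + 4·8 + 5·7 + 6·6 + 7·5 + 8·4 + 9·3 + 10·2 + 11·1 = 286.

286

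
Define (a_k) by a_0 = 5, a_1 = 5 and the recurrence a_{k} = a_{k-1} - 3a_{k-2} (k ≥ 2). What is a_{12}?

The ordinary generating function has denominator 1 - z + 3z^2.
Iterating the recurrence: a_0,…,a_{12} = 5, 5, -10, -25, 5, 80, 65, -175, -370, 155, 1265, 800, -2995.

-2995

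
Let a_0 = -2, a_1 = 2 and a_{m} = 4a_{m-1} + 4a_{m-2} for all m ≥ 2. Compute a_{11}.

The ordinary generating function has denominator 1 - 4x - 4x^2.
Iterating the recurrence: a_0,…,a_{11} = -2, 2, 0, 8, 32, 160, 768, 3712, 17920, 86528, 417792, 2017280.

2017280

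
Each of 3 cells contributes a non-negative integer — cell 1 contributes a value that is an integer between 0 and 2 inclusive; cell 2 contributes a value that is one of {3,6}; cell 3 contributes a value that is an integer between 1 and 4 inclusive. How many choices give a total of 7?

4

The generating function for the choices is (1 + x + x²)·(x³ + x⁶)·(x + x² + x³ + x⁴); the count is [x⁷].
(1 + x + x²) has coefficients 1,1,1 for degrees 0…2.
(x³ + x⁶) has coefficients 0,0,0,1,0,0,1,0 for degrees 0…7.
Finally multiplying by (x + x² + x³ + x⁴), the product of all factors after the first has coefficients 0,0,0,0,1,1,1,2 for degrees 0…7.
[x⁷] = 1·2 + 1·1 + 1·1 = 4.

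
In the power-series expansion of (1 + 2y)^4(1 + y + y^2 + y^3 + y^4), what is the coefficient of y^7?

(1 + 2y)^4 has coefficients 1,8,24,32,16 for degrees 0…4.
(1 + y + y^2 + y^3 + y^4) has coefficients 1,1,1,1,1,0,0,0 for degrees 0…7.
[y^7] = 1·0 + 8·0 + 24·0 + 32·1 + 16·1 = 48.

48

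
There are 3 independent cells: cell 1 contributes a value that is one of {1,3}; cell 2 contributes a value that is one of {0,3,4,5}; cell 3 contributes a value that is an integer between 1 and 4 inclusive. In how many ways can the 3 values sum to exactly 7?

The generating function for the choices is (y + y³)·(1 + y³ + y⁴ + y⁵)·(y + y² + y³ + y⁴); the count is [y⁷].
(y + y³) has coefficients 0,1,0,1 for degrees 0…3.
(1 + y³ + y⁴ + y⁵) has coefficients 1,0,0,1,1,1,0,0 for degrees 0…7.
Finally multiplying by (y + y² + y³ + y⁴), the product of all factors after the first has coefficients 0,1,1,1,2,2,3,3 for degrees 0…7.
[y⁷] = 1·3 + 1·2 = 5.

5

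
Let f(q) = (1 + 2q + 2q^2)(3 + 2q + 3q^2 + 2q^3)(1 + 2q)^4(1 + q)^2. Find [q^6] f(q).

(1 + 2q + 2q^2) has coefficients 1,2,2 for degrees 0…2.
(3 + 2q + 3q^2 + 2q^3) has coefficients 3,2,3,2,0,0,0 for degrees 0…6.
Multiplying by (1 + 2q)^4 gives running coefficients 3,26,91,170,200,176,112 for degrees 0…6.
Finally multiplying by (1 + q)^2, the product of all factors after the first has coefficients 3,32,146,378,631,746,664 for degrees 0…6.
[q^6] = 1·664 + 2·746 + 2·631 = 3418.

3418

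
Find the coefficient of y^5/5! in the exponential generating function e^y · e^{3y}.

1024

The EGF product rule gives c_5 = Σ_{k_1+k_2=5} C(5; k_1,k_2) · ∏ g_i(k_i), where e^y gives (1)^k; e^{3y} gives (3)^k.
g_1(k) for k = 0…5: 1, 1, 1, 1, 1, 1.
g_2(k) for k = 0…5: 1, 3, 9, 27, 81, 243.
c_5 = Σ_k C(5,k)·g_1(k)·g_2(5−k) = 1·1·243 + 5·1·81 + 10·1·27 + 10·1·9 + 5·1·3 + 1·1·1 = 243 + 405 + 270 + 90 + 15 + 1 = 1024.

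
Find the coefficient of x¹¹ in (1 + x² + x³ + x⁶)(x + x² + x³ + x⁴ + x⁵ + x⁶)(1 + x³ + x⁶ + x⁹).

(1 + x² + x³ + x⁶) has coefficients 1,0,1,1,0,0,1 for degrees 0…6.
(x + x² + x³ + x⁴ + x⁵ + x⁶) has coefficients 0,1,1,1,1,1,1,0,0,0,0,0 for degrees 0…11.
Finally multiplying by (1 + x³ + x⁶ + x⁹), the product of all factors after the first has coefficients 0,1,1,1,2,2,2,2,2,2,2,2 for degrees 0…11.
[x¹¹] = 1·2 + 1·2 + 1·2 + 1·2 = 8.

8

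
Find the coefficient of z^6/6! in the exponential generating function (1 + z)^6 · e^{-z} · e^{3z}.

58576

The EGF product rule gives c_6 = Σ_{k_1+k_2+k_3=6} C(6; k_1,k_2,k_3) · ∏ g_i(k_i), where (1+z)^6 gives the falling factorial (6)_k; e^{-z} gives (-1)^k; e^{3z} gives (3)^k.
g_1(k) for k = 0…6: 1, 6, 30, 120, 360, 720, 720.
g_2(k) for k = 0…6: 1, -1, 1, -1, 1, -1, 1.
g_3(k) for k = 0…6: 1, 3, 9, 27, 81, 243, 729.
First combine the last two factors: h(k) = Σ_j C(k,j)·g_2(j)·g_3(k−j) for k = 0…6: 1, 2, 4, 8, 16, 32, 64.
c_6 = Σ_k C(6,k)·g_1(k)·h(6−k) = 1·1·64 + 6·6·32 + 15·30·16 + 20·120·8 + 15·360·4 + 6·720·2 + 1·720·1 = 64 + 1152 + 7200 + 19200 + 21600 + 8640 + 720 = 58576.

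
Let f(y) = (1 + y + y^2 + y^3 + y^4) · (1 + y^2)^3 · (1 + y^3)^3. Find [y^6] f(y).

22

(1 + y + y^2 + y^3 + y^4) has coefficients 1,1,1,1,1 for degrees 0…4.
(1 + y^2)^3 has coefficients 1,0,3,0,3,0,1 for degrees 0…6.
Finally multiplying by (1 + y^3)^3, the product of all factors after the first has coefficients 1,0,3,3,3,9,4 for degrees 0…6.
[y^6] = 1·4 + 1·9 + 1·3 + 1·3 + 1·3 = 22.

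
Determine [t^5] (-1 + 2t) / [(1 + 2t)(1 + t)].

Partial fractions give a closed form: a_n = (-4)·(-2)^n + (3)·(-1)^n.
At n = 5: a_5 = 125.

125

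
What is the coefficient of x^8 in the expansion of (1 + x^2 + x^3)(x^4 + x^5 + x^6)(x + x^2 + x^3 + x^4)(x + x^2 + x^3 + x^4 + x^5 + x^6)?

(1 + x^2 + x^3) has coefficients 1,0,1,1 for degrees 0…3.
(x^4 + x^5 + x^6) has coefficients 0,0,0,0,1,1,1,0,0 for degrees 0…8.
Multiplying by (x + x^2 + x^3 + x^4) gives running coefficients 0,0,0,0,0,1,2,3,3 for degrees 0…8.
Finally multiplying by (x + x^2 + x^3 + x^4 + x^5 + x^6), the product of all factors after the first has coefficients 0,0,0,0,0,0,1,3,6 for degrees 0…8.
[x^8] = 1·6 + 1·1 + 1·0 = 7.

7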